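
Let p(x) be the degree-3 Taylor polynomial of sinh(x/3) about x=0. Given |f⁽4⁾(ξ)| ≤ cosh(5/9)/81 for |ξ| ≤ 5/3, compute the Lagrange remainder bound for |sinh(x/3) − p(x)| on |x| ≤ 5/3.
625*cosh(5/9)/157464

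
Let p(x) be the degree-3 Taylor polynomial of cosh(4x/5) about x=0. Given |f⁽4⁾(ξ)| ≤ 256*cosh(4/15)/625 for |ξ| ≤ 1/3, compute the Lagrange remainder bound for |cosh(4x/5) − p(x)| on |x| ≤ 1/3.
32*cosh(4/15)/151875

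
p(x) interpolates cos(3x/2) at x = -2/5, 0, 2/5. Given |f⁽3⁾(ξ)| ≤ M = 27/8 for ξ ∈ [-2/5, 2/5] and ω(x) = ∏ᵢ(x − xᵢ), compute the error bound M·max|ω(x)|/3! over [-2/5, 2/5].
sqrt(3)/125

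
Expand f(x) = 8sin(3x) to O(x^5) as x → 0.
24*x - 36*x**3 + O(x**5)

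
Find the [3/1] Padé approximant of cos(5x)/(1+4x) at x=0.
(625*x**3/96 - 1675*x**2/84 + 625*x/336 + 1)/(1969*x/336 + 1)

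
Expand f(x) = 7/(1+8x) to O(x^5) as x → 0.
7 - 56*x + 448*x**2 - 3584*x**3 + 28672*x**4 + O(x**5)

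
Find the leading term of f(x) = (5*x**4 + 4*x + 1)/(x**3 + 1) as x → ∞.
5*x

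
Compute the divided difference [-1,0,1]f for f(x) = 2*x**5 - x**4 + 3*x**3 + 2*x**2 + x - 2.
1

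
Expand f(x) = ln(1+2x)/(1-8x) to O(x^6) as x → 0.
2*x + 14*x**2 + 344*x**3/3 + 2740*x**4/3 + 109696*x**5/15 + O(x**6)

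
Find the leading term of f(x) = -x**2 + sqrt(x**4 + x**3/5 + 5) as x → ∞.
x/10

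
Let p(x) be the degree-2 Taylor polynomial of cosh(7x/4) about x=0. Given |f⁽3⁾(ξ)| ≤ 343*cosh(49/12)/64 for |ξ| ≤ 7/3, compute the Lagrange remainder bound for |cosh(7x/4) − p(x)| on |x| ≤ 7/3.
117649*cosh(49/12)/10368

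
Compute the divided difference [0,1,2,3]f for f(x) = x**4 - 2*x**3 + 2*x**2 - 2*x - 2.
4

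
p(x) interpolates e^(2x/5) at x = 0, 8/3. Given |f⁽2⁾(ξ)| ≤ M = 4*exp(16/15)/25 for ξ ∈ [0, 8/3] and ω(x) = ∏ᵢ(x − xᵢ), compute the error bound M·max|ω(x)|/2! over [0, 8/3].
32*exp(16/15)/225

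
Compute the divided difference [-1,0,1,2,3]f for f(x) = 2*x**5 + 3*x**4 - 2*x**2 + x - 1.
13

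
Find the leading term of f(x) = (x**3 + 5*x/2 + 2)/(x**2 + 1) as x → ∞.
x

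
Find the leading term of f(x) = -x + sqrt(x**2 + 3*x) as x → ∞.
3/2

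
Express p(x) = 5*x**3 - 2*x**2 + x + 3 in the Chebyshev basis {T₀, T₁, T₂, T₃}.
(2)T₀ + (19/4)T₁ - T₂ + (5/4)T₃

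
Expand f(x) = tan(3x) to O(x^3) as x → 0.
3*x + O(x**3)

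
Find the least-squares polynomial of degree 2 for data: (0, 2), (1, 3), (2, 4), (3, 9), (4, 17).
83/35 + (-54/35)x + (9/7)x²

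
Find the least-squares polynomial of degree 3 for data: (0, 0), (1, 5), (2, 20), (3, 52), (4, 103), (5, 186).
-19/126 + (2209/756)x + (373/252)x² + (29/27)x³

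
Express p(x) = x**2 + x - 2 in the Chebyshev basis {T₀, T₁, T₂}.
(-3/2)T₀ + T₁ + (1/2)T₂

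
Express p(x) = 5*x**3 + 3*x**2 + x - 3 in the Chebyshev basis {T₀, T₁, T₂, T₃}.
(-3/2)T₀ + (19/4)T₁ + (3/2)T₂ + (5/4)T₃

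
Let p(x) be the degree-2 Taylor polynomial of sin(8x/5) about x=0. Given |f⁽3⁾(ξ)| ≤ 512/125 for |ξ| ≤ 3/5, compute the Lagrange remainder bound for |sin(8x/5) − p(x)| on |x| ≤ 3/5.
2304/15625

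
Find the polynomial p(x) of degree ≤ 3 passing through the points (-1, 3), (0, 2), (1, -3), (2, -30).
-3*x**3 - 2*x**2 + 2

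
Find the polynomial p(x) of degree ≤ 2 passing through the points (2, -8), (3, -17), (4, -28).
-x**2 - 4*x + 4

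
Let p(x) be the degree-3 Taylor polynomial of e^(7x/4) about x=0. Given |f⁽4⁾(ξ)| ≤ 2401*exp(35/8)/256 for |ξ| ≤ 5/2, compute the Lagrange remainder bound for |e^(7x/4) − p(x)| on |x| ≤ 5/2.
1500625*exp(35/8)/98304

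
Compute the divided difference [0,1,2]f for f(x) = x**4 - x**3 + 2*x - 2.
4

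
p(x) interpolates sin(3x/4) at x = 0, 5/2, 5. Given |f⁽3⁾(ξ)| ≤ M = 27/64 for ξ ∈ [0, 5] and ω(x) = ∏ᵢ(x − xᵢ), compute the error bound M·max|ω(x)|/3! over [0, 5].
125*sqrt(3)/512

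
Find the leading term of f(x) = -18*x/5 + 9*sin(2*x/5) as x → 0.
-12*x**3/125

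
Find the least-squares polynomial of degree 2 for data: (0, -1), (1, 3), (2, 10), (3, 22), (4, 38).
-6/7 + (99/70)x + (29/14)x²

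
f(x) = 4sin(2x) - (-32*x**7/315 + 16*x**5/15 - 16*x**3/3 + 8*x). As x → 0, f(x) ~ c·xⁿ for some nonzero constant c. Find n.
9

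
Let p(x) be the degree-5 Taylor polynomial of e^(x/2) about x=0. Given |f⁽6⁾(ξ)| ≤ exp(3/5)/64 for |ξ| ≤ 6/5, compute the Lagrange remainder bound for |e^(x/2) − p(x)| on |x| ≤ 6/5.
81*exp(3/5)/1250000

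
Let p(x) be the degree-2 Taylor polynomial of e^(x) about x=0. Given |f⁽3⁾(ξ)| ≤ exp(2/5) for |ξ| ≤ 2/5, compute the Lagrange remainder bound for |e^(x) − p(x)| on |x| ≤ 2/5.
4*exp(2/5)/375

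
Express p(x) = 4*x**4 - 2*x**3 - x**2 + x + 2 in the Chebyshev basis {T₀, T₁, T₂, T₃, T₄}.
(3)T₀ + (-1/2)T₁ + (3/2)T₂ + (-1/2)T₃ + (1/2)T₄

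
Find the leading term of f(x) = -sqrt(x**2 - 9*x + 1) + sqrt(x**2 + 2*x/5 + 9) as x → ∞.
47/10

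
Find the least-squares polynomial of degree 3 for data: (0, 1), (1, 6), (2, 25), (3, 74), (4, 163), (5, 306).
10/9 + (377/378)x + (85/63)x² + (115/54)x³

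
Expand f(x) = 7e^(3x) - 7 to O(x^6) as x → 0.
21*x + 63*x**2/2 + 63*x**3/2 + 189*x**4/8 + 567*x**5/40 + O(x**6)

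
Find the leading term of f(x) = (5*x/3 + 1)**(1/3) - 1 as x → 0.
5*x/9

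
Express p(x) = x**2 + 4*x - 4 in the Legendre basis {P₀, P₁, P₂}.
(-11/3)P₀ + (4)P₁ + (2/3)P₂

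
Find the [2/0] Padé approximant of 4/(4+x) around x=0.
x**2/16 - x/4 + 1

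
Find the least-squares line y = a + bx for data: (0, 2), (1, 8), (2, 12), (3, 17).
a = 12/5, b = 49/10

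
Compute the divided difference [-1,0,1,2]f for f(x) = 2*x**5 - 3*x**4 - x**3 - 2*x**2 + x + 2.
3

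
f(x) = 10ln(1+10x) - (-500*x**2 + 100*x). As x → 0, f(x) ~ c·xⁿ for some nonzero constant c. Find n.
3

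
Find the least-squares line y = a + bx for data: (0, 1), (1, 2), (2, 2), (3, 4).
a = 9/10, b = 9/10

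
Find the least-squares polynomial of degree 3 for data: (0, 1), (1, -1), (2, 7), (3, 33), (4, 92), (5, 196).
103/126 + (-799/756)x + (-547/252)x² + (55/27)x³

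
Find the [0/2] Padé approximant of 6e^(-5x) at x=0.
6/(25*x**2/2 + 5*x + 1)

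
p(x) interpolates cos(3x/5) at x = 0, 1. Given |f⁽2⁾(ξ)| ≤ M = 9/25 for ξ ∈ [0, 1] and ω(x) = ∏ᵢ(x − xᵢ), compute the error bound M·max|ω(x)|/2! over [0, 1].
9/200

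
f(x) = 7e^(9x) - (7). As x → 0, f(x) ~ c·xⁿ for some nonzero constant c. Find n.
1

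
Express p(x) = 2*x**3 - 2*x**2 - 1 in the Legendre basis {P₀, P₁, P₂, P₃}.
(-5/3)P₀ + (6/5)P₁ + (-4/3)P₂ + (4/5)P₃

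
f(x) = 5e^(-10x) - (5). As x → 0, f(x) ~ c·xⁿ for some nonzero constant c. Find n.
1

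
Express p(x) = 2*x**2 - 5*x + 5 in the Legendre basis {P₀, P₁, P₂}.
(17/3)P₀ + (-5)P₁ + (4/3)P₂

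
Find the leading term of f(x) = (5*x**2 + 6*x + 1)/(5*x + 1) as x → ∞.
x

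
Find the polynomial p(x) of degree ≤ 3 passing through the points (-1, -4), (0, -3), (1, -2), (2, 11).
2*x**3 - x - 3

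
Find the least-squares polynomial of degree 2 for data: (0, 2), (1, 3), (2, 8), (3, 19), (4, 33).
69/35 + (-47/35)x + (16/7)x²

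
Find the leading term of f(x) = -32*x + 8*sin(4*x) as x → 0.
-256*x**3/3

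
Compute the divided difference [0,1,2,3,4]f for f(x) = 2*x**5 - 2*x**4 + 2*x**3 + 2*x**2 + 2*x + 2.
18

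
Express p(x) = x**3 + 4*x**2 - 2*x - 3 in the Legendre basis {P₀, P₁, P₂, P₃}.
(-5/3)P₀ + (-7/5)P₁ + (8/3)P₂ + (2/5)P₃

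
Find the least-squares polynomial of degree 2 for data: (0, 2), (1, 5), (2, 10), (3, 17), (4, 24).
64/35 + (96/35)x + (5/7)x²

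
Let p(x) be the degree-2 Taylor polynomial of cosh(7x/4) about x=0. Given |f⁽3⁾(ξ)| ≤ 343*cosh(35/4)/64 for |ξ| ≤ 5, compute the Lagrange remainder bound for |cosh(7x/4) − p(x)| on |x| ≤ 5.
42875*cosh(35/4)/384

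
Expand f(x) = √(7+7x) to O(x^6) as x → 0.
sqrt(7) + sqrt(7)*x/2 - sqrt(7)*x**2/8 + sqrt(7)*x**3/16 - 5*sqrt(7)*x**4/128 + 7*sqrt(7)*x**5/256 + O(x**6)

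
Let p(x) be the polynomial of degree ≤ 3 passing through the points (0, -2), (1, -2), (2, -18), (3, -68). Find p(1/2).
-9/8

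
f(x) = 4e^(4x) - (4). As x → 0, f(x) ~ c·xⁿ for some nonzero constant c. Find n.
1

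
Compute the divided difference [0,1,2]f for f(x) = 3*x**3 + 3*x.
9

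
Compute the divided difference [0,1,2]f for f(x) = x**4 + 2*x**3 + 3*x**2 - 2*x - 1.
16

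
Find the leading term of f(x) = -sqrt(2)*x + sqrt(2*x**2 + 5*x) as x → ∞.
5*sqrt(2)/4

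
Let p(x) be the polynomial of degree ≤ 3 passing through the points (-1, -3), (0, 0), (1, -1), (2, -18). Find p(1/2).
3/4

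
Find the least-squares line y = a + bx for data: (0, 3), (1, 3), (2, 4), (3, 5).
a = 27/10, b = 7/10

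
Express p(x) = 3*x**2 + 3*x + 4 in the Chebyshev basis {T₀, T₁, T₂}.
(11/2)T₀ + (3)T₁ + (3/2)T₂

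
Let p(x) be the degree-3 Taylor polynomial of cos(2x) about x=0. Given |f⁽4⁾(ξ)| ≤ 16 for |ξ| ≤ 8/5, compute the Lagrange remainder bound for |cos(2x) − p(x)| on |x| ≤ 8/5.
8192/1875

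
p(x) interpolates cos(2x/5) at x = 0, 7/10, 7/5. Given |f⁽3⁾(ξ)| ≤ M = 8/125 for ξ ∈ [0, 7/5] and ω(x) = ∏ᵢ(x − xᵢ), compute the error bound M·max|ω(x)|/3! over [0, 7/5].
343*sqrt(3)/421875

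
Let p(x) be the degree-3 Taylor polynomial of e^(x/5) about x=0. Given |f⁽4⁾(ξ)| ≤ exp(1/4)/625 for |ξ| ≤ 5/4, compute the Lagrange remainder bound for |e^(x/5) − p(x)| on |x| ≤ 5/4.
exp(1/4)/6144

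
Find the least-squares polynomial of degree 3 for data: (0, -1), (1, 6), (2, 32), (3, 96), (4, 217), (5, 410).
-55/63 + (949/378)x + (65/63)x² + (161/54)x³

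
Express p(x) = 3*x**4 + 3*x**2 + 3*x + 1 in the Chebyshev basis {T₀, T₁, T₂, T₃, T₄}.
(29/8)T₀ + (3)T₁ + (3)T₂ + (3/8)T₄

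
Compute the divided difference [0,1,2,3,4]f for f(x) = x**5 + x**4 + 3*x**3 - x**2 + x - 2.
11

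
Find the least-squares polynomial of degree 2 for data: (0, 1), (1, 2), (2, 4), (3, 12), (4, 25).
52/35 + (-97/35)x + (15/7)x²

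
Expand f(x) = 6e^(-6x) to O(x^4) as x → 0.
6 - 36*x + 108*x**2 - 216*x**3 + O(x**4)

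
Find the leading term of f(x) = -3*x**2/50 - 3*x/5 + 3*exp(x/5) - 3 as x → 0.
x**3/250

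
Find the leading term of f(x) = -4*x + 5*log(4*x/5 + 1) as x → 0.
-8*x**2/5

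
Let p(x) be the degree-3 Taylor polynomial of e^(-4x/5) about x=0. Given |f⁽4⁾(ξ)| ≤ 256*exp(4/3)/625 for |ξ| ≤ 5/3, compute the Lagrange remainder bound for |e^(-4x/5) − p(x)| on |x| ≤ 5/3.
32*exp(4/3)/243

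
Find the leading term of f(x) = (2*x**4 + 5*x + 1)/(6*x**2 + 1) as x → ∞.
x**2/3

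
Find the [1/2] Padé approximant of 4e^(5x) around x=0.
(20*x/3 + 4)/(25*x**2/6 - 10*x/3 + 1)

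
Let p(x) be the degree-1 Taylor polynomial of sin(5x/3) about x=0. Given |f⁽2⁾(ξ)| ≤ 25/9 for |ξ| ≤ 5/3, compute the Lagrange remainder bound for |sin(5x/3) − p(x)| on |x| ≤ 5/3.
625/162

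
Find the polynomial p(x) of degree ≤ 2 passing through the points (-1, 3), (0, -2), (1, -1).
3*x**2 - 2*x - 2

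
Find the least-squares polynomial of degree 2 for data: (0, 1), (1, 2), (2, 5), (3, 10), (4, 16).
32/35 + (13/35)x + (6/7)x²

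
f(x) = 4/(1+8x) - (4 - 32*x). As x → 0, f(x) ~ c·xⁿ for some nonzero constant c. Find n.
2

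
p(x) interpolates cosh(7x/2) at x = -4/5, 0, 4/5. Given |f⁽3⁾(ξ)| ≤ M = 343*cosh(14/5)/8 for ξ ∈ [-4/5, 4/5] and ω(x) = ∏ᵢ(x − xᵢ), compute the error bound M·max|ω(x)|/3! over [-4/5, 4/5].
2744*sqrt(3)*cosh(14/5)/3375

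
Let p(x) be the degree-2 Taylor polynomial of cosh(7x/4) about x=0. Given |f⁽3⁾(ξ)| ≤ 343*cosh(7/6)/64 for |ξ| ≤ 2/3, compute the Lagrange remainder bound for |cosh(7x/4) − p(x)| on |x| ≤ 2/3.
343*cosh(7/6)/1296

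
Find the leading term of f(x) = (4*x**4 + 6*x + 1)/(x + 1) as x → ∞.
4*x**3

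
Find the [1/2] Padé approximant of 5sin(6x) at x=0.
30*x/(6*x**2 + 1)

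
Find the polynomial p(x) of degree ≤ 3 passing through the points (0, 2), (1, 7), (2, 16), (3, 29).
2*x**2 + 3*x + 2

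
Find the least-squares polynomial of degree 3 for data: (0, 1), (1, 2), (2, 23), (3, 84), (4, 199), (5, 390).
62/63 + (-1265/378)x + (83/63)x² + (161/54)x³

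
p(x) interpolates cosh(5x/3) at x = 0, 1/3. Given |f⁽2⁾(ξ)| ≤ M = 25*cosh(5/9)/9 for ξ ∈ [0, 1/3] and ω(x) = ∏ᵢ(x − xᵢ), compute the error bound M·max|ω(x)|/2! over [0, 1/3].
25*cosh(5/9)/648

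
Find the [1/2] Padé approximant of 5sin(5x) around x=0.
25*x/(25*x**2/6 + 1)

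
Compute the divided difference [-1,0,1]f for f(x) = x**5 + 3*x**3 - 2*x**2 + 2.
-2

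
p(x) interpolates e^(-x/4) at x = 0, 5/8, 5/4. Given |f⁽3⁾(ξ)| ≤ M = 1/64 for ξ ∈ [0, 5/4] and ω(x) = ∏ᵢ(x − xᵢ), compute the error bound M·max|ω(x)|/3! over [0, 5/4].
125*sqrt(3)/884736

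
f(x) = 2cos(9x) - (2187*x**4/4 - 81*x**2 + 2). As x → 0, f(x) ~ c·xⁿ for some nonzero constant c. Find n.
6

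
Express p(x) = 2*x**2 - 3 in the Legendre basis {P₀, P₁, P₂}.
(-7/3)P₀ + (4/3)P₂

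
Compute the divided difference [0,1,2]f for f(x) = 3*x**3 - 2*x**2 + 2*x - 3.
7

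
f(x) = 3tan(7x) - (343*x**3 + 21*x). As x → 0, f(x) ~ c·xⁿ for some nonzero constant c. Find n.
5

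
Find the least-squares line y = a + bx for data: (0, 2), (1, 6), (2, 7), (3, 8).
a = 29/10, b = 19/10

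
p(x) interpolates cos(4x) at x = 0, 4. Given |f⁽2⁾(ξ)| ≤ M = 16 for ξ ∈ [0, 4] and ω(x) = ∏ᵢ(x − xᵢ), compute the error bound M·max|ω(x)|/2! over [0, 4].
32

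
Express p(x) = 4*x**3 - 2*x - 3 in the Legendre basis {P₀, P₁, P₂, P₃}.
(-3)P₀ + (2/5)P₁ + (8/5)P₃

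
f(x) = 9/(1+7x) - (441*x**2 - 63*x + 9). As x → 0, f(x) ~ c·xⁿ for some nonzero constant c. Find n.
3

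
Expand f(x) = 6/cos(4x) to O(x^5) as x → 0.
6 + 48*x**2 + 320*x**4 + O(x**5)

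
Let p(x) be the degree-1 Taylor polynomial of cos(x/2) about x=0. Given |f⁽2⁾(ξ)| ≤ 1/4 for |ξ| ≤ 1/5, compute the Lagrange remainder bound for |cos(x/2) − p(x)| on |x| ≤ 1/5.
1/200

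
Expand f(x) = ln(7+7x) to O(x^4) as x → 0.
log(7) + x - x**2/2 + x**3/3 + O(x**4)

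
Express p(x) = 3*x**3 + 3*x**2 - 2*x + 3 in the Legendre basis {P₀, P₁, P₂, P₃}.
(4)P₀ + (-1/5)P₁ + (2)P₂ + (6/5)P₃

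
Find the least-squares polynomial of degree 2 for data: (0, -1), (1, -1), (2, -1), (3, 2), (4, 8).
-23/35 + (-153/70)x + (15/14)x²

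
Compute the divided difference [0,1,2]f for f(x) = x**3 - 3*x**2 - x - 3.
0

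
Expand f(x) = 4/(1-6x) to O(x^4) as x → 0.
4 + 24*x + 144*x**2 + 864*x**3 + O(x**4)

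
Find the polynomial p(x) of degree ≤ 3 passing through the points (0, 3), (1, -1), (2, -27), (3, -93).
-3*x**3 - 2*x**2 + x + 3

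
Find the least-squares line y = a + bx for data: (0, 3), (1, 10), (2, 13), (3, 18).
a = 19/5, b = 24/5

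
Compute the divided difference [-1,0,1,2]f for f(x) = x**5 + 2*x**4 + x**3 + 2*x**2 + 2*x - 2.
10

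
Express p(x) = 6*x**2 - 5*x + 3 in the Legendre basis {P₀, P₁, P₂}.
(5)P₀ + (-5)P₁ + (4)P₂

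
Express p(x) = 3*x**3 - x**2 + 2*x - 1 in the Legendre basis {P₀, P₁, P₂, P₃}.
(-4/3)P₀ + (19/5)P₁ + (-2/3)P₂ + (6/5)P₃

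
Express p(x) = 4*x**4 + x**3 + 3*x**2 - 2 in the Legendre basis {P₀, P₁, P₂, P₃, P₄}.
(-1/5)P₀ + (3/5)P₁ + (30/7)P₂ + (2/5)P₃ + (32/35)P₄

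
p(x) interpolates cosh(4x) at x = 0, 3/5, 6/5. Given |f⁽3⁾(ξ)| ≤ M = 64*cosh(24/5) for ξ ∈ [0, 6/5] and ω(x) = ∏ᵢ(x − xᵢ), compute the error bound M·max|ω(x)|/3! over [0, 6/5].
64*sqrt(3)*cosh(24/5)/125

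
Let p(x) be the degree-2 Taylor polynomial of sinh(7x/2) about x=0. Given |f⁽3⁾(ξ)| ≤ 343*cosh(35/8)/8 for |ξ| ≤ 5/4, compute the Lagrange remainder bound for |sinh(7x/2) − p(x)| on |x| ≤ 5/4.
42875*cosh(35/8)/3072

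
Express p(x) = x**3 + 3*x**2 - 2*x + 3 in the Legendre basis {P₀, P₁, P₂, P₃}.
(4)P₀ + (-7/5)P₁ + (2)P₂ + (2/5)P₃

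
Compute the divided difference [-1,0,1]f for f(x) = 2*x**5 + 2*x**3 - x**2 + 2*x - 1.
-1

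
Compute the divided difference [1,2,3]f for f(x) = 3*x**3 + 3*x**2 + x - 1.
21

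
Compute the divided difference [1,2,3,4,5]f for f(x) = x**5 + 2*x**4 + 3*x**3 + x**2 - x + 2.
17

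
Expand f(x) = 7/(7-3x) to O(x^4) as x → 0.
1 + 3*x/7 + 9*x**2/49 + 27*x**3/343 + O(x**4)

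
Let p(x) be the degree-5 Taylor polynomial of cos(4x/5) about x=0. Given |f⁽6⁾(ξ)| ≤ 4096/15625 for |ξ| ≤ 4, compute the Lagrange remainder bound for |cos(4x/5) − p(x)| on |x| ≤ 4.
1048576/703125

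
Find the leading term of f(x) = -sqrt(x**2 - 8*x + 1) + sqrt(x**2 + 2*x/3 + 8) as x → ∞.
13/3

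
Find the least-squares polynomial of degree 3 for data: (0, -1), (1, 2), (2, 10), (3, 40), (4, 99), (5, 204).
-58/63 + (638/189)x + (-53/18)x² + (113/54)x³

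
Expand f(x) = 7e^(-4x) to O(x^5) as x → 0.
7 - 28*x + 56*x**2 - 224*x**3/3 + 224*x**4/3 + O(x**5)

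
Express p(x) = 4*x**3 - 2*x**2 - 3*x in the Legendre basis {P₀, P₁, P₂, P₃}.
(-2/3)P₀ + (-3/5)P₁ + (-4/3)P₂ + (8/5)P₃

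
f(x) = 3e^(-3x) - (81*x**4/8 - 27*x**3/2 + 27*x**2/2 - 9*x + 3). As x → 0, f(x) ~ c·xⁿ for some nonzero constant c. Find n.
5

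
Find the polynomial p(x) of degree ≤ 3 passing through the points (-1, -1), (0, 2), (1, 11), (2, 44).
3*x**3 + 3*x**2 + 3*x + 2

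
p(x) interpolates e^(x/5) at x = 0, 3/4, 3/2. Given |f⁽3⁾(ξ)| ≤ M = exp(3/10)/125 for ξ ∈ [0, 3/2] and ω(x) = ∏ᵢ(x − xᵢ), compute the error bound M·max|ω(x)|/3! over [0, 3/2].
sqrt(3)*exp(3/10)/8000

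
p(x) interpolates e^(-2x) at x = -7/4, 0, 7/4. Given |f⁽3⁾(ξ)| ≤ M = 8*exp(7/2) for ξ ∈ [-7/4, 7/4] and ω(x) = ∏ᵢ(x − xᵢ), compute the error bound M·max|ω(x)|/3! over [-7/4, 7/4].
343*sqrt(3)*exp(7/2)/216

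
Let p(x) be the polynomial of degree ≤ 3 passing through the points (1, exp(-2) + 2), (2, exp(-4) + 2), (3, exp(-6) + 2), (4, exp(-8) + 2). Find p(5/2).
(-exp(6) - 1 + 9*exp(2) + 9*exp(4) + 32*exp(8))*exp(-8)/16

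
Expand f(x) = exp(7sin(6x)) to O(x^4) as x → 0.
1 + 42*x + 882*x**2 + 12096*x**3 + O(x**4)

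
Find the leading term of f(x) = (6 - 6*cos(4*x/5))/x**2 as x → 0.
48/25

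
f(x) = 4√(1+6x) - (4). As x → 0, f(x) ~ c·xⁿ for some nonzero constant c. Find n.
1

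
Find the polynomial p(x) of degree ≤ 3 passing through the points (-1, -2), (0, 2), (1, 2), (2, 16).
3*x**3 - 2*x**2 - x + 2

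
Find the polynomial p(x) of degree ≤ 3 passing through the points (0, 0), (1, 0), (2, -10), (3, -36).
-x**3 - 2*x**2 + 3*x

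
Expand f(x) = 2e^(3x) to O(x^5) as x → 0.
2 + 6*x + 9*x**2 + 9*x**3 + 27*x**4/4 + O(x**5)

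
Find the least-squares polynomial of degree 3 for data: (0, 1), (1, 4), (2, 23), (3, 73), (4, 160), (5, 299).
15/14 + (-211/84)x + (13/4)x² + (11/6)x³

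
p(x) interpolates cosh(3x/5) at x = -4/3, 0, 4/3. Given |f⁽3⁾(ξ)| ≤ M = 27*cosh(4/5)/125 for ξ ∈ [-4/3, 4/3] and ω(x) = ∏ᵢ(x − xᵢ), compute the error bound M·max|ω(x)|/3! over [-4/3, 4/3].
64*sqrt(3)*cosh(4/5)/3375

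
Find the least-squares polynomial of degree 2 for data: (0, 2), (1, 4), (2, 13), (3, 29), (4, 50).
64/35 + (-53/70)x + (45/14)x²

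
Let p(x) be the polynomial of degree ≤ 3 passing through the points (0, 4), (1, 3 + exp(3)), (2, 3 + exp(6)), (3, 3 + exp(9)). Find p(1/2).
-5*exp(6)/16 + 53/16 + 15*exp(3)/16 + exp(9)/16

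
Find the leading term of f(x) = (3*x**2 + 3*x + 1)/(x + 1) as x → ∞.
3*x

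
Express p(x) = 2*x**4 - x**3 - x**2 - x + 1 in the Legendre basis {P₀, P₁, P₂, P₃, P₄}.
(16/15)P₀ + (-8/5)P₁ + (10/21)P₂ + (-2/5)P₃ + (16/35)P₄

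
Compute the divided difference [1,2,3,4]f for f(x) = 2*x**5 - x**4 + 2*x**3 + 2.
122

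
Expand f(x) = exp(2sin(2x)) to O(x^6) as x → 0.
1 + 4*x + 8*x**2 + 8*x**3 - 184*x**5/15 + O(x**6)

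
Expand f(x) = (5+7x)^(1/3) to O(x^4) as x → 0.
5**(1/3) + 7*5**(1/3)*x/15 - 49*5**(1/3)*x**2/225 + 343*5**(1/3)*x**3/2025 + O(x**4)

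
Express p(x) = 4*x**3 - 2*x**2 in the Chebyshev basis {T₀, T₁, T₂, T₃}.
-T₀ + (3)T₁ - T₂ + T₃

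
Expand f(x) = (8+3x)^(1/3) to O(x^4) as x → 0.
2 + x/4 - x**2/32 + 5*x**3/768 + O(x**4)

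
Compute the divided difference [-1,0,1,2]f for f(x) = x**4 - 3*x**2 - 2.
2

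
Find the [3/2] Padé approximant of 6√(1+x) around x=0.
(3*x**3/16 + 27*x**2/8 + 9*x + 6)/(3*x**2/16 + x + 1)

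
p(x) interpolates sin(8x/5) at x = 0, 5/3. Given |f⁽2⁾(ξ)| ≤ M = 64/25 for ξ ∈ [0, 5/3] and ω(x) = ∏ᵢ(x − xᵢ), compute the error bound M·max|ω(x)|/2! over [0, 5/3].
8/9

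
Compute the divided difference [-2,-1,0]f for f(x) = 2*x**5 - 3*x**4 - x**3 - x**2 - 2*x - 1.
-49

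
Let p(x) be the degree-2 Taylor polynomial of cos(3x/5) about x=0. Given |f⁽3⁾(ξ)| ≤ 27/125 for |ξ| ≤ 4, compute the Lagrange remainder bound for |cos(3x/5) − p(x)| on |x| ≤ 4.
288/125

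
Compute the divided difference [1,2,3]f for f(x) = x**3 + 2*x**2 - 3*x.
8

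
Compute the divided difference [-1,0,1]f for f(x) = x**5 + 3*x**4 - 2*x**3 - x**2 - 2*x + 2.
2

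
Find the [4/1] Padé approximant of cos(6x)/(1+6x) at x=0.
(54*x**4 - 18*x**2 + 1)/(6*x + 1)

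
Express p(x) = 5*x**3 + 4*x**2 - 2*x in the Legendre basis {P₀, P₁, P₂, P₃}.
(4/3)P₀ + P₁ + (8/3)P₂ + (2)P₃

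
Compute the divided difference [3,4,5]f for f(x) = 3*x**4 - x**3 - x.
279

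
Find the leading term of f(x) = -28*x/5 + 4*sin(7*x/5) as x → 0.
-686*x**3/375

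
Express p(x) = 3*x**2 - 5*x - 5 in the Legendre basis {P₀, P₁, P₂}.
(-4)P₀ + (-5)P₁ + (2)P₂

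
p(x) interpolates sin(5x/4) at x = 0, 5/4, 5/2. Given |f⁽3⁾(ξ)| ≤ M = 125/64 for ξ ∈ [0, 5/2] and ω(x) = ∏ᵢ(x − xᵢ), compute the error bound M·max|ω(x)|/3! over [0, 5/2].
15625*sqrt(3)/110592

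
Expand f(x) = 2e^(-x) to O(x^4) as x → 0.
2 - 2*x + x**2 - x**3/3 + O(x**4)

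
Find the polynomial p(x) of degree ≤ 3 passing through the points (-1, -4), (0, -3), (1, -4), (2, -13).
-x**3 - x**2 + x - 3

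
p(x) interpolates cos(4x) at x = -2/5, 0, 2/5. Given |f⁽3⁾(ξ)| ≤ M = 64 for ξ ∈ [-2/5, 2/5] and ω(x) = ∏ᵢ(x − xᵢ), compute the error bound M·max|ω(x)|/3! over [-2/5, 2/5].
512*sqrt(3)/3375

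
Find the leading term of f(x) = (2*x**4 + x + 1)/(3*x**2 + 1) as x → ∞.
2*x**2/3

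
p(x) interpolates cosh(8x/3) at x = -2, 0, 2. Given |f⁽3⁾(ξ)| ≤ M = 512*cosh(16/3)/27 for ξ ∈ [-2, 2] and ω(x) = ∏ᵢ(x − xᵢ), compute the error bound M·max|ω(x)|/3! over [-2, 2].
4096*sqrt(3)*cosh(16/3)/729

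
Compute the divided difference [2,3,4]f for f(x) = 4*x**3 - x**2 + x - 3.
35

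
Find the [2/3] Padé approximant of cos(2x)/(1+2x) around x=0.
(1 - 5*x**2/3)/(2*x**3/3 + x**2/3 + 2*x + 1)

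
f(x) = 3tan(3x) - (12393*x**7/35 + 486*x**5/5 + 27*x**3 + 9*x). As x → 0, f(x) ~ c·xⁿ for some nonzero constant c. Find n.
9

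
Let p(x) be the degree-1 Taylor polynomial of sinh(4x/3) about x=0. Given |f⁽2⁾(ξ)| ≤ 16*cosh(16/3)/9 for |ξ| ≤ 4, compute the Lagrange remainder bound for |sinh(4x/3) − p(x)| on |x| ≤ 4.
128*cosh(16/3)/9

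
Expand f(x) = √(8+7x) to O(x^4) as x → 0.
2*sqrt(2) + 7*sqrt(2)*x/8 - 49*sqrt(2)*x**2/256 + 343*sqrt(2)*x**3/4096 + O(x**4)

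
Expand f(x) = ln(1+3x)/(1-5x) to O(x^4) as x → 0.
3*x + 21*x**2/2 + 123*x**3/2 + O(x**4)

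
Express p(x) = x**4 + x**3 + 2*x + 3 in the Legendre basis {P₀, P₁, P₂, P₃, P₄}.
(16/5)P₀ + (13/5)P₁ + (4/7)P₂ + (2/5)P₃ + (8/35)P₄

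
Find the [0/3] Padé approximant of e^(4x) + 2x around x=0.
1/(-392*x**3/3 + 28*x**2 - 6*x + 1)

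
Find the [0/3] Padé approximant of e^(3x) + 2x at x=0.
1/(-169*x**3/2 + 41*x**2/2 - 5*x + 1)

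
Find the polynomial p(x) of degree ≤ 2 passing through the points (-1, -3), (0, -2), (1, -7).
-3*x**2 - 2*x - 2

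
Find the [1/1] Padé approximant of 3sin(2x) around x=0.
6*x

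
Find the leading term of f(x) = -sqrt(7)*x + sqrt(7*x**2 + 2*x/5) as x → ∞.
sqrt(7)/35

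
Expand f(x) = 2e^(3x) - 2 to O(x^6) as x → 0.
6*x + 9*x**2 + 9*x**3 + 27*x**4/4 + 81*x**5/20 + O(x**6)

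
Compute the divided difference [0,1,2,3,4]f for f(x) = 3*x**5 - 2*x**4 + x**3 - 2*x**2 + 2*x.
28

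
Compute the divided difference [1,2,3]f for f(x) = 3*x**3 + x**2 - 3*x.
19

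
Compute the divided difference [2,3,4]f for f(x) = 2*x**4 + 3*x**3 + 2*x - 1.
137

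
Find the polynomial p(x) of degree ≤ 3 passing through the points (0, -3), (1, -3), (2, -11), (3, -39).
-2*x**3 + 2*x**2 - 3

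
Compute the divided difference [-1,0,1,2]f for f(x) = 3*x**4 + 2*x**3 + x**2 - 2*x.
8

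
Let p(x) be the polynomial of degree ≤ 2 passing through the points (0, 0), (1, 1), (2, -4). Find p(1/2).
5/4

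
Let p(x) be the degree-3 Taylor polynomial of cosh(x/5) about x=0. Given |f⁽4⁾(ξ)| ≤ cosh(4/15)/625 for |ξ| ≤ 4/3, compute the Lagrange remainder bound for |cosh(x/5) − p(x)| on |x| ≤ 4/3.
32*cosh(4/15)/151875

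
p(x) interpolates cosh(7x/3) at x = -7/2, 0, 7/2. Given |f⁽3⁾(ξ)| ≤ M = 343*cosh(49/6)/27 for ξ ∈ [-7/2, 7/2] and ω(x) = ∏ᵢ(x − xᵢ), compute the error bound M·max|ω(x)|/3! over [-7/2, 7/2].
117649*sqrt(3)*cosh(49/6)/5832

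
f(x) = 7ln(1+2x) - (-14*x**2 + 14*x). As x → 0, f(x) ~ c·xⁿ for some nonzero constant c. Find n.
3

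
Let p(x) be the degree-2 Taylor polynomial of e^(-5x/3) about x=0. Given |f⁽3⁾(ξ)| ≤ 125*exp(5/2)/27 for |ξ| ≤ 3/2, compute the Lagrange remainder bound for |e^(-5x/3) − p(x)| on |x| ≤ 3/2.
125*exp(5/2)/48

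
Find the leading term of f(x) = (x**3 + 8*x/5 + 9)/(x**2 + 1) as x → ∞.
x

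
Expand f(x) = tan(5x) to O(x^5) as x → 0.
5*x + 125*x**3/3 + O(x**5)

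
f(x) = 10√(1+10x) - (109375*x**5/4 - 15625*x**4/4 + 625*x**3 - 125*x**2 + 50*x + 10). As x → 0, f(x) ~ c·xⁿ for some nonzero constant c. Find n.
6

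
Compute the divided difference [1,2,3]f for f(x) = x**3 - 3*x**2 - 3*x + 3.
3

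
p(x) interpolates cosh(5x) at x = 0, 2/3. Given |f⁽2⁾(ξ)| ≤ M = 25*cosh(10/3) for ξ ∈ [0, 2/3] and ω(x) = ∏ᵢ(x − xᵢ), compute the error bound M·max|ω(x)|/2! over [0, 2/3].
25*cosh(10/3)/18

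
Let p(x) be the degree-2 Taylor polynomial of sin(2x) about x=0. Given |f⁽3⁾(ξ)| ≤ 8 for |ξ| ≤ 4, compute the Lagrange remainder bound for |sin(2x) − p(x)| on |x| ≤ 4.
256/3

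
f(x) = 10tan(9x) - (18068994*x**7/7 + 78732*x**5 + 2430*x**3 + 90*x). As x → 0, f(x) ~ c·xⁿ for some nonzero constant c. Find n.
9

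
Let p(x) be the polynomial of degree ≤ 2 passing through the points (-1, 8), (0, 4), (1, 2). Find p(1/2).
11/4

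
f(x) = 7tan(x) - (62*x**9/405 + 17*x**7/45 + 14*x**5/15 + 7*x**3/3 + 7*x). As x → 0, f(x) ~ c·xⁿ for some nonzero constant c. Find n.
11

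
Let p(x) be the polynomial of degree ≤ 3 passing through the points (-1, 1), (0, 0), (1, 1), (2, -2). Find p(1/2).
5/8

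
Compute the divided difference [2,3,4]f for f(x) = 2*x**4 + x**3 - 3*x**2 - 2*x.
116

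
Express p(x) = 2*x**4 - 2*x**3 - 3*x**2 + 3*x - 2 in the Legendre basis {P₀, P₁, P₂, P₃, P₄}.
(-13/5)P₀ + (9/5)P₁ + (-6/7)P₂ + (-4/5)P₃ + (16/35)P₄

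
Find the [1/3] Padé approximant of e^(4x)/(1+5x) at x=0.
(16*x/11 + 1)/(392*x**3/33 - 116*x**2/11 + 27*x/11 + 1)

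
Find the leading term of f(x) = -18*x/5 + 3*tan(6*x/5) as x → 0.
216*x**3/125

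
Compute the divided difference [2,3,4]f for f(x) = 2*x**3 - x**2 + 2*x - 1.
17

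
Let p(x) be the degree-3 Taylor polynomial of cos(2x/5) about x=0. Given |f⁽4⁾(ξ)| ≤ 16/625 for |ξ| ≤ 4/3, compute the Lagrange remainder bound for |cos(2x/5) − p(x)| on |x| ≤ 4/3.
512/151875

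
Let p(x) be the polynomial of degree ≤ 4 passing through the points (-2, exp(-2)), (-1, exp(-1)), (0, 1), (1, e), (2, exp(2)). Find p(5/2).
(-420*exp(3) - 180*e + 35 + 378*exp(2) + 315*exp(4))*exp(-2)/128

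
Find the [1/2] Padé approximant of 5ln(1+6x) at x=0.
30*x/(-3*x**2 + 3*x + 1)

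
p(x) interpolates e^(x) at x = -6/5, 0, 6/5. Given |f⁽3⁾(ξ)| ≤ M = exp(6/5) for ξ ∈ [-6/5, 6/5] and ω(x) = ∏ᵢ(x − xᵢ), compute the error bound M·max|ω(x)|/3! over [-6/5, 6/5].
8*sqrt(3)*exp(6/5)/125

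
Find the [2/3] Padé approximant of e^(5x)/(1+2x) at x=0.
(125*x**2/52 + 30*x/13 + 1)/(425*x**3/156 - 105*x**2/52 - 9*x/13 + 1)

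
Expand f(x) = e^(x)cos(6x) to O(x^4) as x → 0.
1 + x - 35*x**2/2 - 107*x**3/6 + O(x**4)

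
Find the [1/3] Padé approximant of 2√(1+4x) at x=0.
(7*x + 2)/(x**3 - x**2 + 3*x/2 + 1)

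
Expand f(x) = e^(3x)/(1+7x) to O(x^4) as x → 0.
1 - 4*x + 65*x**2/2 - 223*x**3 + O(x**4)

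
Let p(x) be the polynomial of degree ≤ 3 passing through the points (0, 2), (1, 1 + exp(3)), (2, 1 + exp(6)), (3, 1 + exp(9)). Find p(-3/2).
-35*exp(9)/16 - 189*exp(3)/16 + 121/16 + 135*exp(6)/16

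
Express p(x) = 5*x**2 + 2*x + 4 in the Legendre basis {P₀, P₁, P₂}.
(17/3)P₀ + (2)P₁ + (10/3)P₂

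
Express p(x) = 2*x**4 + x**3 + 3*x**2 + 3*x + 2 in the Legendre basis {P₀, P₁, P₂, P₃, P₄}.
(17/5)P₀ + (18/5)P₁ + (22/7)P₂ + (2/5)P₃ + (16/35)P₄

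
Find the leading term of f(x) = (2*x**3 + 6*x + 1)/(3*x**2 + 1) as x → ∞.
2*x/3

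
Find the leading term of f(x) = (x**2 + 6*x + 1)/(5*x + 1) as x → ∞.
x/5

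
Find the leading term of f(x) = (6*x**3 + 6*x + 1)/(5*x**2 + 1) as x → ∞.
6*x/5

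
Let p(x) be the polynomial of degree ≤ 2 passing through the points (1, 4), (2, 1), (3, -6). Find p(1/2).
4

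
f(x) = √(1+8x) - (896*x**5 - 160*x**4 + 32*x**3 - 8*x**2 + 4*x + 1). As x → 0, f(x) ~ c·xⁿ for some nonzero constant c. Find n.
6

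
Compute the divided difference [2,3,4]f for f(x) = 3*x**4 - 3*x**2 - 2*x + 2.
162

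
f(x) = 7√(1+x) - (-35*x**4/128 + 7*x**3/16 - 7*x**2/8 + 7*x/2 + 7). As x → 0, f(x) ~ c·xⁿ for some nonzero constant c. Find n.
5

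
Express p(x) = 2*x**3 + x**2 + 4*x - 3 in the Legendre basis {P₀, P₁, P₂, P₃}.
(-8/3)P₀ + (26/5)P₁ + (2/3)P₂ + (4/5)P₃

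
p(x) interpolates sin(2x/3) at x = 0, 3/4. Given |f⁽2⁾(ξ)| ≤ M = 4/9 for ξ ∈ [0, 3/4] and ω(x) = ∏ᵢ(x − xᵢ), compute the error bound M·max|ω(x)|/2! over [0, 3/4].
1/32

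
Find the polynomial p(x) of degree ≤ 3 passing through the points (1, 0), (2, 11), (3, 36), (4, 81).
x**3 + x**2 + x - 3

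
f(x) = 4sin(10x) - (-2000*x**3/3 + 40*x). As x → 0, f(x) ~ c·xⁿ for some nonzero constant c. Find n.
5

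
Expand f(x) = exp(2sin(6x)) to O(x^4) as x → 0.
1 + 12*x + 72*x**2 + 216*x**3 + O(x**4)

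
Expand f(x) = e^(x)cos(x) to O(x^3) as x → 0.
1 + x + O(x**3)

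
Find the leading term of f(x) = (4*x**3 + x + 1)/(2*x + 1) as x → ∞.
2*x**2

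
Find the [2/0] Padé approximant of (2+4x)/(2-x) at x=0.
5*x**2/4 + 5*x/2 + 1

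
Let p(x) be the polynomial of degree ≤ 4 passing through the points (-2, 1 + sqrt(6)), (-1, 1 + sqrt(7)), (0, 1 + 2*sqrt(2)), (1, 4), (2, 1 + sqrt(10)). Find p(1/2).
-5*sqrt(7)/32 - 5*sqrt(10)/128 + 3*sqrt(6)/128 + 45*sqrt(2)/32 + 77/32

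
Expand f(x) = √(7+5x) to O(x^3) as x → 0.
sqrt(7) + 5*sqrt(7)*x/14 - 25*sqrt(7)*x**2/392 + O(x**3)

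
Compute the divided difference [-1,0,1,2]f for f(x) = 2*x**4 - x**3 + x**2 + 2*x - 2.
3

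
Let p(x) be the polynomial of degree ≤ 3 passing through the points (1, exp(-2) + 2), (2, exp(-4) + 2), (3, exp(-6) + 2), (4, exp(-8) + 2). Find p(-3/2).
(-495*exp(4) - 105 + 385*exp(2) + 231*exp(6) + 32*exp(8))*exp(-8)/16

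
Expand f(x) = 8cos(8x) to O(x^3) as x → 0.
8 - 256*x**2 + O(x**3)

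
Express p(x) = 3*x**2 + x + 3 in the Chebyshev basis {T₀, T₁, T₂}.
(9/2)T₀ + T₁ + (3/2)T₂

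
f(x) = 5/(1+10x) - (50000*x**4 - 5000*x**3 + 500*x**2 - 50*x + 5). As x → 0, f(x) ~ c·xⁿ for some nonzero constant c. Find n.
5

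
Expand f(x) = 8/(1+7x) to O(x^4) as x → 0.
8 - 56*x + 392*x**2 - 2744*x**3 + O(x**4)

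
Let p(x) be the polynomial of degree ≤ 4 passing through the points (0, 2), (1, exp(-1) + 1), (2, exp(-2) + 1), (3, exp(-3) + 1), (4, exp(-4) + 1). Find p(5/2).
(-20*exp(3) - 5 + 60*e + 90*exp(2) + 131*exp(4))*exp(-4)/128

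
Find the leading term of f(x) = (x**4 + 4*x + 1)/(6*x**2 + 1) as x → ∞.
x**2/6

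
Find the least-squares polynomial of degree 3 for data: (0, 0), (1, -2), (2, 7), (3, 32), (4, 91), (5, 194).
-11/42 + (-139/252)x + (-95/42)x² + (73/36)x³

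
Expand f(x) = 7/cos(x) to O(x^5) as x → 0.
7 + 7*x**2/2 + 35*x**4/24 + O(x**5)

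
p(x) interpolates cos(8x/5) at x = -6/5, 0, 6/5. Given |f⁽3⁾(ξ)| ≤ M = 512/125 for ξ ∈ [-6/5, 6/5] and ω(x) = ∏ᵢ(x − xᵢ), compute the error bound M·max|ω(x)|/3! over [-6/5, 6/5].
4096*sqrt(3)/15625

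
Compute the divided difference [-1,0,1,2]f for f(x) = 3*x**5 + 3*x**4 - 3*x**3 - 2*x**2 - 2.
18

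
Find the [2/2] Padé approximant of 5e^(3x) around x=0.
(15*x**2/4 + 15*x/2 + 5)/(3*x**2/4 - 3*x/2 + 1)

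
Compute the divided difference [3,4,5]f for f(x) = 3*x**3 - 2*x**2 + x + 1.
34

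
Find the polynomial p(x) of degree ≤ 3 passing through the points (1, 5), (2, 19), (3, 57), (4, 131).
2*x**3 + 3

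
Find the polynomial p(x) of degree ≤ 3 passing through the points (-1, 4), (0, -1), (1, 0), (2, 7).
3*x**2 - 2*x - 1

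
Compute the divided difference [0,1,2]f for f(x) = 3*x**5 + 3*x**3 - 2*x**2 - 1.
52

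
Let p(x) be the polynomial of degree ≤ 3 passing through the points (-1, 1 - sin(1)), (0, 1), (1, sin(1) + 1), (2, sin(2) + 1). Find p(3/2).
5*sin(2)/16 + 7*sin(1)/8 + 1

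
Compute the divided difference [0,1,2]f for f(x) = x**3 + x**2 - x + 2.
4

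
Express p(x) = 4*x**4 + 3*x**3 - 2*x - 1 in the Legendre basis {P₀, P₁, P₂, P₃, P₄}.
(-1/5)P₀ + (-1/5)P₁ + (16/7)P₂ + (6/5)P₃ + (32/35)P₄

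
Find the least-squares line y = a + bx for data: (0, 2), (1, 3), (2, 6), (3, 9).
a = 7/5, b = 12/5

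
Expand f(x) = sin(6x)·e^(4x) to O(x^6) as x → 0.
6*x + 24*x**2 + 12*x**3 - 80*x**4 - 796*x**5/5 + O(x**6)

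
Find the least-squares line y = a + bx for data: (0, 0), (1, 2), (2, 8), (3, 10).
a = -2/5, b = 18/5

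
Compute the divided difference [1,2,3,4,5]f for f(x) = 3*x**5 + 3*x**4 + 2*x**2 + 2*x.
48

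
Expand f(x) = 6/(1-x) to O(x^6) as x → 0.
6 + 6*x + 6*x**2 + 6*x**3 + 6*x**4 + 6*x**5 + O(x**6)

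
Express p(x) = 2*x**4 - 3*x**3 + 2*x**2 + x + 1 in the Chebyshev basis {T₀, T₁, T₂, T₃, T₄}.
(11/4)T₀ + (-5/4)T₁ + (2)T₂ + (-3/4)T₃ + (1/4)T₄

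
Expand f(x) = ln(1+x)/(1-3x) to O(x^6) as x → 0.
x + 5*x**2/2 + 47*x**3/6 + 93*x**4/4 + 1399*x**5/20 + O(x**6)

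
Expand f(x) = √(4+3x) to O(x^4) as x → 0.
2 + 3*x/4 - 9*x**2/64 + 27*x**3/512 + O(x**4)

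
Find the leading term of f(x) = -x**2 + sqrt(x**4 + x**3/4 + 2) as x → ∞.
x/8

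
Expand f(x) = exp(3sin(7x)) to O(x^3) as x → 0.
1 + 21*x + 441*x**2/2 + O(x**3)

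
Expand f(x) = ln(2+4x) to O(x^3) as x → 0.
log(2) + 2*x - 2*x**2 + O(x**3)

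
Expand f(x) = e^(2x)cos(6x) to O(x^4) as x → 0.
1 + 2*x - 16*x**2 - 104*x**3/3 + O(x**4)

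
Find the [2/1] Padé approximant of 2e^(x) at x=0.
(x**2/3 + 4*x/3 + 2)/(1 - x/3)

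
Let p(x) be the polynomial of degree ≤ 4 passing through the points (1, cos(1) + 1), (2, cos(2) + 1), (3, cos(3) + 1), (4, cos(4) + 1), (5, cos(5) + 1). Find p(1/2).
189*cos(3)/64 + 35*cos(5)/128 - 45*cos(4)/32 + 1 + 315*cos(1)/128 - 105*cos(2)/32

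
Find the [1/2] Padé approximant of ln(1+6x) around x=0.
6*x/(-3*x**2 + 3*x + 1)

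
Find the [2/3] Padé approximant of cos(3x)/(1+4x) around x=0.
(1 - 15*x**2/4)/(3*x**3 + 3*x**2/4 + 4*x + 1)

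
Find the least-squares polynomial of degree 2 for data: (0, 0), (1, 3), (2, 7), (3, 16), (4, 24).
-2/35 + (127/70)x + (15/14)x²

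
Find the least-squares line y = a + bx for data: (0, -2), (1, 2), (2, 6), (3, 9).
a = -9/5, b = 37/10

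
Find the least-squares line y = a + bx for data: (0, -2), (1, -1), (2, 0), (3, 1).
a = -2, b = 1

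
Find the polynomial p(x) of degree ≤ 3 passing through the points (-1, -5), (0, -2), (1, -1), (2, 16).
3*x**3 - x**2 - x - 2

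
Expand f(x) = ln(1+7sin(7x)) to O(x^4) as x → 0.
49*x - 2401*x**2/2 + 232897*x**3/6 + O(x**4)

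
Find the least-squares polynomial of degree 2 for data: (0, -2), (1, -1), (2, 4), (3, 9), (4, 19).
-71/35 + (2/35)x + (9/7)x²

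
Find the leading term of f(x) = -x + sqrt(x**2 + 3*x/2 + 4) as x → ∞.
3/4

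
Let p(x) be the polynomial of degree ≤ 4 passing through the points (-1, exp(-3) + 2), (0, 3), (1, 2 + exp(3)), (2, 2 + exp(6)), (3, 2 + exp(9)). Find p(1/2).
(-5 + (-20*exp(6) + 316 + 90*exp(3) + 3*exp(9))*exp(3))*exp(-3)/128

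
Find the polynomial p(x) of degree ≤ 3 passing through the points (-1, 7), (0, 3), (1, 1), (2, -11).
-2*x**3 + x**2 - x + 3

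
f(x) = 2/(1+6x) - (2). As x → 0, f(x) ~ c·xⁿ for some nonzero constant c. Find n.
1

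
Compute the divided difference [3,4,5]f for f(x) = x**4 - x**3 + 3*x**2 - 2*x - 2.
88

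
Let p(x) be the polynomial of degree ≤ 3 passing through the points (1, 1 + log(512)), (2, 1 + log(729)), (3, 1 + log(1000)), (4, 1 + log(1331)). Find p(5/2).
1 + log(270*11**(13/16)*2**(1/8)*3**(3/8)*5**(11/16)/11)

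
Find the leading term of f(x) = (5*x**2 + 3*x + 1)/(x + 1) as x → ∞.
5*x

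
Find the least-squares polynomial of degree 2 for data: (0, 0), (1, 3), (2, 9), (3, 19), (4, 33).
4/35 + (27/35)x + (13/7)x²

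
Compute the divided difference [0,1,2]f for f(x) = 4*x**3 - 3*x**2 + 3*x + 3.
9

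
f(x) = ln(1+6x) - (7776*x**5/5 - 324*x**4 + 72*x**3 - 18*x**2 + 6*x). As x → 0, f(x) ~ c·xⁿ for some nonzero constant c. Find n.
6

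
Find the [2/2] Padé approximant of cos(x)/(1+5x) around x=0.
(-295*x**2/588 + 5*x/294 + 1)/(x**2/12 + 1475*x/294 + 1)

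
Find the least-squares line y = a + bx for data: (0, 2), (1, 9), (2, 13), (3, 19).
a = 5/2, b = 11/2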